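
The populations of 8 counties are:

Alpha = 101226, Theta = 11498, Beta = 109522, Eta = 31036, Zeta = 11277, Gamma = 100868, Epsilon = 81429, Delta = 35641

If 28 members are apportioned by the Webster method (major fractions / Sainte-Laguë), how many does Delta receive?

2

Standard divisor 482497/28 ≈ 17232.036; standard quotas: Alpha 5.874, Theta 0.667, Beta 6.356, Eta 1.801, Zeta 0.654, Gamma 5.854, Epsilon 4.725, Delta 2.068.
Rounding to the nearest integer gives 6, 1, 6, 2, 1, 6, 5, 2 = 29 seats, so the divisor must be adjusted.
With modified divisor 18200: modified quotas Alpha 5.562, Theta 0.632, Beta 6.018, Eta 1.705, Zeta 0.620, Gamma 5.542, Epsilon 4.474, Delta 1.958.
Rounding to the nearest integer: Alpha 6, Theta 1, Beta 6, Eta 2, Zeta 1, Gamma 6, Epsilon 4, Delta 2 (total 28).
Delta receives 2.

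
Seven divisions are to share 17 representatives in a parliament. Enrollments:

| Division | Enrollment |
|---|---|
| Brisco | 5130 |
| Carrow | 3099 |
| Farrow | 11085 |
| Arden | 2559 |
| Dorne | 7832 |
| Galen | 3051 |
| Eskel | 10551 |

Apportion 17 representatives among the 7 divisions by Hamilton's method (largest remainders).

The standard divisor is 43307/17 ≈ 2547.471.
Standard quotas: Brisco 2.0138, Carrow 1.2165, Farrow 4.3514, Arden 1.0045, Dorne 3.0744, Galen 1.1977, Eskel 4.1418.
Lower quotas: Brisco 2, Carrow 1, Farrow 4, Arden 1, Dorne 3, Galen 1, Eskel 4 (sum 16, leaving 1 seat).
Remainders in descending order: Farrow 0.3514, Carrow 0.2165, Galen 0.1977, Eskel 0.1418, Dorne 0.0744, Brisco 0.0138, Arden 0.0045.
The surplus seat goes to Farrow.

Brisco 2, Carrow 1, Farrow 5, Arden 1, Dorne 3, Galen 1, Eskel 4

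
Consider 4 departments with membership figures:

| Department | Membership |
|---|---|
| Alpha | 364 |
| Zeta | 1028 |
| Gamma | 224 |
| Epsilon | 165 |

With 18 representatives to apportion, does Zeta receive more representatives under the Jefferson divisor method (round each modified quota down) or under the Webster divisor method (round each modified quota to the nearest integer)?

Jefferson

Jefferson: Alpha 4, Zeta 11, Gamma 2, Epsilon 1.
Webster: Alpha 4, Zeta 10, Gamma 2, Epsilon 2.
Zeta gets 11 under Jefferson and 10 under Webster.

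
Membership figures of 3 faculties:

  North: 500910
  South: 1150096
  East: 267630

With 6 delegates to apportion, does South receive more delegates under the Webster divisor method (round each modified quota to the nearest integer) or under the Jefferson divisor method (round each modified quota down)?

Webster: North 2, South 3, East 1.
Jefferson: North 1, South 4, East 1.
South gets 3 under Webster and 4 under Jefferson.

Jefferson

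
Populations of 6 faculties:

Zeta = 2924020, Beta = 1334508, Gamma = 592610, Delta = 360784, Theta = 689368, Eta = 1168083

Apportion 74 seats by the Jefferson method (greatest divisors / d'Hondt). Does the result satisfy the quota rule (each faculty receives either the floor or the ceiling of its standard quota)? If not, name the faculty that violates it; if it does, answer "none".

Zeta

Standard quotas: Zeta 30.608, Beta 13.969, Gamma 6.203, Delta 3.777, Theta 7.216, Eta 12.227.
Jefferson allocation: Zeta 32, Beta 14, Gamma 6, Delta 3, Theta 7, Eta 12.
Zeta has quota 30.608 (lower 30, upper 31) but receives 32 — outside the quota interval.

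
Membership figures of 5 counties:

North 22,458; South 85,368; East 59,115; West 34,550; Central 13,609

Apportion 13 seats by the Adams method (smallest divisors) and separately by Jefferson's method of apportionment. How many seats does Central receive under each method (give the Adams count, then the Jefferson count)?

1 and 0

Adams: North 2, South 5, East 3, West 2, Central 1.
Jefferson: North 1, South 6, East 4, West 2, Central 0.
Central gets 1 under Adams and 0 under Jefferson.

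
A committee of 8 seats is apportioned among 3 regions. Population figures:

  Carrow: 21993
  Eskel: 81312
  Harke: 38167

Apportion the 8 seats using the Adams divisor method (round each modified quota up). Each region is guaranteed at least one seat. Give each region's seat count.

Carrow: 2, Eskel: 4, Harke: 2

Standard divisor 141472/8 ≈ 17684; standard quotas: Carrow 1.244, Eskel 4.598, Harke 2.158.
Rounding up gives 2, 5, 3 = 10 seats, so the divisor must be adjusted.
With modified divisor 21200: modified quotas Carrow 1.037, Eskel 3.835, Harke 1.800.
Rounding up: Carrow 2, Eskel 4, Harke 2 (total 8).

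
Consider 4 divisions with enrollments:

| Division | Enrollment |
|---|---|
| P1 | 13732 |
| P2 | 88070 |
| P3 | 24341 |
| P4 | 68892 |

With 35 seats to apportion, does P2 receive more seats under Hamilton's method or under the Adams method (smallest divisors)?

Hamilton

Hamilton: P1 3, P2 16, P3 4, P4 12.
Adams: P1 3, P2 15, P3 5, P4 12.
P2 gets 16 under Hamilton and 15 under Adams.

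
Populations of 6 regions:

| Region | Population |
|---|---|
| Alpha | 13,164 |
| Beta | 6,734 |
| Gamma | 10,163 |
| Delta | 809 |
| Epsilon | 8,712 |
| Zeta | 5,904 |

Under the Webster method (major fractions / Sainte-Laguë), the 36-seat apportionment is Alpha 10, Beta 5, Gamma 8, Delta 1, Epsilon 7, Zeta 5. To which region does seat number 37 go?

Priority for the next seat is population ÷ (current seats + 0.5).
Priorities: Alpha 1253.714, Beta 1224.364, Gamma 1195.647, Delta 539.333, Epsilon 1161.600, Zeta 1073.455.
Highest priority: Alpha.

Alpha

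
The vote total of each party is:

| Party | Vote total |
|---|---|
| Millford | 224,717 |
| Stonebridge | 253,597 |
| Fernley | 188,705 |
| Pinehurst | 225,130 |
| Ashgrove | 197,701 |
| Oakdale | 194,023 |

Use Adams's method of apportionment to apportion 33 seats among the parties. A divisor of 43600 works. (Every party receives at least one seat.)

With modified divisor 43600: modified quotas Millford 5.154, Stonebridge 5.816, Fernley 4.328, Pinehurst 5.164, Ashgrove 4.534, Oakdale 4.450.
Rounding up: Millford 6, Stonebridge 6, Fernley 5, Pinehurst 6, Ashgrove 5, Oakdale 5 (total 33).

Millford=6, Stonebridge=6, Fernley=5, Pinehurst=6, Ashgrove=5, Oakdale=5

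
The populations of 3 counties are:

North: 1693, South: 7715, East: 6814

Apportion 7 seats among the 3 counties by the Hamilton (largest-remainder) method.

Total 16222; standard divisor 16222/7 ≈ 2317.429.
Standard quotas: North 0.7306, South 3.3291, East 2.9403.
Lower quotas: North 0, South 3, East 2 (sum 5, leaving 2 seats).
Remainders in descending order: East 0.9403, North 0.7306, South 0.3291.
The surplus seats go to East, North.

North: 1, South: 3, East: 3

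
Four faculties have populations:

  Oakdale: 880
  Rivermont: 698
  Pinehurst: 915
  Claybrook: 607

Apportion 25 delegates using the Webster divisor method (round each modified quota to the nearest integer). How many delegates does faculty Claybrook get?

5

Standard divisor 3100/25 ≈ 124; standard quotas: Oakdale 7.097, Rivermont 5.629, Pinehurst 7.379, Claybrook 4.895.
Rounding to the nearest integer gives Oakdale 7, Rivermont 6, Pinehurst 7, Claybrook 5 — total 25, matching the house size, so no adjustment is needed.
Claybrook receives 5.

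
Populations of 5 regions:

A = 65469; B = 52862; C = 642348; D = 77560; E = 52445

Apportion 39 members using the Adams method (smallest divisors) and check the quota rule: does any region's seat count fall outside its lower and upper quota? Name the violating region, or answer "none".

Standard quotas: A 2.867, B 2.315, C 28.126, D 3.396, E 2.296.
Adams allocation: A 3, B 3, C 26, D 4, E 3.
C has quota 28.126 (lower 28, upper 29) but receives 26 — outside the quota interval.

C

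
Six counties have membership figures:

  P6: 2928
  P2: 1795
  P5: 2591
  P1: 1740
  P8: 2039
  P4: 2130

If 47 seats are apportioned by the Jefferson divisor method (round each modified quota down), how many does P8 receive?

7

Standard divisor 13223/47 ≈ 281.34; standard quotas: P6 10.407, P2 6.380, P5 9.209, P1 6.185, P8 7.247, P4 7.571.
Rounding down gives 10, 6, 9, 6, 7, 7 = 45 seats, so the divisor must be adjusted.
With modified divisor 260: modified quotas P6 11.262, P2 6.904, P5 9.965, P1 6.692, P8 7.842, P4 8.192.
Rounding down: P6 11, P2 6, P5 9, P1 6, P8 7, P4 8 (total 47).
P8 receives 7.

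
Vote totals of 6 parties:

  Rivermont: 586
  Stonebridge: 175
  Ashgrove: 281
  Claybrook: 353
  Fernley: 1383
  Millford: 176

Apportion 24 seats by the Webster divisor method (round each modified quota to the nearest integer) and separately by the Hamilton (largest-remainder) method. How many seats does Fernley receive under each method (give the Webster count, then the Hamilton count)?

12 and 11

Webster: Rivermont 5, Stonebridge 1, Ashgrove 2, Claybrook 3, Fernley 12, Millford 1.
Hamilton: Rivermont 5, Stonebridge 1, Ashgrove 2, Claybrook 3, Fernley 11, Millford 2.
Fernley gets 12 under Webster and 11 under Hamilton.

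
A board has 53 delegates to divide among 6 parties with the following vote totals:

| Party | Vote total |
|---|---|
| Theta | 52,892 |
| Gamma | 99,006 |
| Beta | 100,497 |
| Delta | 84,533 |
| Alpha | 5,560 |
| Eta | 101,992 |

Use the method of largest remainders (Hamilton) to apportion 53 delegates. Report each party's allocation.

Theta 6, Gamma 12, Beta 12, Delta 10, Alpha 1, Eta 12

The standard divisor is 444480/53 ≈ 8386.415.
Standard quotas: Theta 6.3069, Gamma 11.8055, Beta 11.9833, Delta 10.0798, Alpha 0.6630, Eta 12.1616.
Lower quotas: Theta 6, Gamma 11, Beta 11, Delta 10, Alpha 0, Eta 12 (sum 50, leaving 3 seats).
Remainders in descending order: Beta 0.9833, Gamma 0.8055, Alpha 0.6630, Theta 0.3069, Eta 0.1616, Delta 0.0798.
The surplus seats go to Beta, Gamma, Alpha.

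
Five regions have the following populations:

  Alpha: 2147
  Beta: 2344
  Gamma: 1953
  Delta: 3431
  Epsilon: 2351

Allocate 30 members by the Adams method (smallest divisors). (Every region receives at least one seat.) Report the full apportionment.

Standard divisor 12226/30 ≈ 407.533; standard quotas: Alpha 5.268, Beta 5.752, Gamma 4.792, Delta 8.419, Epsilon 5.769.
Rounding up gives 6, 6, 5, 9, 6 = 32 seats, so the divisor must be adjusted.
With modified divisor 450: modified quotas Alpha 4.771, Beta 5.209, Gamma 4.340, Delta 7.624, Epsilon 5.224.
Rounding up: Alpha 5, Beta 6, Gamma 5, Delta 8, Epsilon 6 (total 30).

Alpha 5, Beta 6, Gamma 5, Delta 8, Epsilon 6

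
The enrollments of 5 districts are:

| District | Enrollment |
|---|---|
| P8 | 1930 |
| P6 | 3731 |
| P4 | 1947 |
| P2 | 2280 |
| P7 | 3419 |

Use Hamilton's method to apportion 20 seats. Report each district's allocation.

Standard divisor: 13307 ÷ 20 ≈ 665.35.
Standard quotas: P8 2.901, P6 5.608, P4 2.926, P2 3.427, P7 5.139.
Lower quotas: P8 2, P6 5, P4 2, P2 3, P7 5 (sum 17, leaving 3 seats).
Remainders in descending order: P4 0.926, P8 0.901, P6 0.608, P2 0.427, P7 0.139.
The surplus seats go to P4, P8, P6.

P8 3, P6 6, P4 3, P2 3, P7 5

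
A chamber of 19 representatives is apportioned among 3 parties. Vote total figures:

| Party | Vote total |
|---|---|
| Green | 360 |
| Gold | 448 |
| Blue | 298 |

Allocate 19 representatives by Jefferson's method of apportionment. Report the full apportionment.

Green=6, Gold=8, Blue=5

Standard divisor 1106/19 ≈ 58.211; standard quotas: Green 6.184, Gold 7.696, Blue 5.119.
Rounding down gives 6, 7, 5 = 18 seats, so the divisor must be adjusted.
With modified divisor 54: modified quotas Green 6.667, Gold 8.296, Blue 5.519.
Rounding down: Green 6, Gold 8, Blue 5 (total 19).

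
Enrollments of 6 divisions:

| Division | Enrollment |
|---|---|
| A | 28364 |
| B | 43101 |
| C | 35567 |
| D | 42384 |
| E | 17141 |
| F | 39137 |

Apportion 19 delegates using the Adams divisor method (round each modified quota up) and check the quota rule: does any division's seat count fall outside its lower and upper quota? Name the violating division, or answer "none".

none

Standard quotas: A 2.620, B 3.981, C 3.285, D 3.915, E 1.583, F 3.615.
Adams allocation: A 3, B 4, C 3, D 4, E 2, F 3.
Every allocation lies between the lower and upper quota.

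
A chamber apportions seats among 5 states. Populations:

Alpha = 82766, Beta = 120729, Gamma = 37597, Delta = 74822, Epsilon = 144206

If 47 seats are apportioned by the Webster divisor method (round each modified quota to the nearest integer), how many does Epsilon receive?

Standard divisor 460120/47 ≈ 9789.787; standard quotas: Alpha 8.454, Beta 12.332, Gamma 3.840, Delta 7.643, Epsilon 14.730.
Rounding to the nearest integer gives Alpha 8, Beta 12, Gamma 4, Delta 8, Epsilon 15 — total 47, matching the house size, so no adjustment is needed.
Epsilon receives 15.

15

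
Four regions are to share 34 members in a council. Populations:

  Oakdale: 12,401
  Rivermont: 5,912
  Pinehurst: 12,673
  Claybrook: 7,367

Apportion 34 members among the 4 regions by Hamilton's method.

Oakdale=11; Rivermont=5; Pinehurst=11; Claybrook=7

Standard divisor: 38353 ÷ 34 ≈ 1128.029.
Standard quotas: Oakdale 10.9935, Rivermont 5.2410, Pinehurst 11.2346, Claybrook 6.5309.
Lower quotas: Oakdale 10, Rivermont 5, Pinehurst 11, Claybrook 6 (sum 32, leaving 2 seats).
Remainders in descending order: Oakdale 0.9935, Claybrook 0.5309, Rivermont 0.2410, Pinehurst 0.2346.
The surplus seats go to Oakdale, Claybrook.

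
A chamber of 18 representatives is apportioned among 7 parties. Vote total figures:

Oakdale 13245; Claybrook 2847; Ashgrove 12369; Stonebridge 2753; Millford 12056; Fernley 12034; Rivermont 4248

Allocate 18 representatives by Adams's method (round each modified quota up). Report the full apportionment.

Standard divisor 59552/18 ≈ 3308.444; standard quotas: Oakdale 4.003, Claybrook 0.861, Ashgrove 3.739, Stonebridge 0.832, Millford 3.644, Fernley 3.637, Rivermont 1.284.
Rounding up gives 5, 1, 4, 1, 4, 4, 2 = 21 seats, so the divisor must be adjusted.
With modified divisor 4070: modified quotas Oakdale 3.254, Claybrook 0.700, Ashgrove 3.039, Stonebridge 0.676, Millford 2.962, Fernley 2.957, Rivermont 1.044.
Rounding up: Oakdale 4, Claybrook 1, Ashgrove 4, Stonebridge 1, Millford 3, Fernley 3, Rivermont 2 (total 18).

Oakdale 4, Claybrook 1, Ashgrove 4, Stonebridge 1, Millford 3, Fernley 3, Rivermont 2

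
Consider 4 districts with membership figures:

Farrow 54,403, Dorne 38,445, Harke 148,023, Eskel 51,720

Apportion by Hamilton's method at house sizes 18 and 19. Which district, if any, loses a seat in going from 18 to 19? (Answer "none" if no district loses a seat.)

At 18 seats: Farrow 3, Dorne 3, Harke 9, Eskel 3.
At 19 seats: Farrow 4, Dorne 2, Harke 10, Eskel 3.
Dorne drops from 3 to 2.

Dorne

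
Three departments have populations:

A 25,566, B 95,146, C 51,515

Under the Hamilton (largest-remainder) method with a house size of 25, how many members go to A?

Total 172227; standard divisor 172227/25 ≈ 6889.08.
Standard quotas: A 3.7111, B 13.8111, C 7.4778.
Lower quotas: A 3, B 13, C 7 (sum 23, leaving 2 seats).
Remainders in descending order: B 0.8111, A 0.7111, C 0.4778.
Largest remainders: B, A receive the extra seats.
A receives 4.

4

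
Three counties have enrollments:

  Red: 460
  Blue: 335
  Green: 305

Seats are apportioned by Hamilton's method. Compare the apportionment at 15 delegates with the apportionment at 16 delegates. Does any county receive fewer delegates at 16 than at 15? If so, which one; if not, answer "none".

At 15 seats: Red 6, Blue 5, Green 4.
At 16 seats: Red 7, Blue 5, Green 4.
No county's allocation decreased.

none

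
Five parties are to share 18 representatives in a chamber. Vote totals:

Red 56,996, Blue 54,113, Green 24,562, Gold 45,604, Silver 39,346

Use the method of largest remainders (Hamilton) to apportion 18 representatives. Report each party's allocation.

Standard divisor: 220621 ÷ 18 ≈ 12256.722.
Standard quotas: Red 4.6502, Blue 4.4150, Green 2.0040, Gold 3.7207, Silver 3.2102.
Lower quotas: Red 4, Blue 4, Green 2, Gold 3, Silver 3 (sum 16, leaving 2 seats).
Remainders in descending order: Gold 0.7207, Red 0.6502, Blue 0.4150, Silver 0.2102, Green 0.0040.
The surplus seats go to Gold, Red.

Red=5; Blue=4; Green=2; Gold=4; Silver=3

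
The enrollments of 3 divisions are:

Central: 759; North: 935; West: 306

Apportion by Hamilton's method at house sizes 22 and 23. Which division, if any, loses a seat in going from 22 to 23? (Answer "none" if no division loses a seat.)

West

At 22 seats: Central 8, North 10, West 4.
At 23 seats: Central 9, North 11, West 3.
West drops from 4 to 3.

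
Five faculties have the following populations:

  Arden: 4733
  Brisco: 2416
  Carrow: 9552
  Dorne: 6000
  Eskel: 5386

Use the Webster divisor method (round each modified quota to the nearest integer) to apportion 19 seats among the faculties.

Arden 3, Brisco 2, Carrow 6, Dorne 4, Eskel 4

Standard divisor 28087/19 ≈ 1478.263; standard quotas: Arden 3.202, Brisco 1.634, Carrow 6.462, Dorne 4.059, Eskel 3.643.
Rounding to the nearest integer gives Arden 3, Brisco 2, Carrow 6, Dorne 4, Eskel 4 — total 19, matching the house size, so no adjustment is needed.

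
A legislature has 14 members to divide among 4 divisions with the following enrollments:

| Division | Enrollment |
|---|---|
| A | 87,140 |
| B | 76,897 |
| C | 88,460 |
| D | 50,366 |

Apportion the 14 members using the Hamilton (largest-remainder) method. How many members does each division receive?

A=4, B=4, C=4, D=2

The standard divisor is 302863/14 ≈ 21633.071.
Standard quotas: A 4.0281, B 3.5546, C 4.0891, D 2.3282.
Lower quotas: A 4, B 3, C 4, D 2 (sum 13, leaving 1 seat).
Remainders in descending order: B 0.5546, D 0.3282, C 0.0891, A 0.0281.
Largest remainder: B receives the extra seat.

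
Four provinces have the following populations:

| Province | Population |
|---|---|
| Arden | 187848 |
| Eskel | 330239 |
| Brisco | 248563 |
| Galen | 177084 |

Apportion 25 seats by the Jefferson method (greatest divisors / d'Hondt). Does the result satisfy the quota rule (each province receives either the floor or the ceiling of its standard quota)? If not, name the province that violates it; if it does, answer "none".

none

Standard quotas: Arden 4.976, Eskel 8.748, Brisco 6.585, Galen 4.691.
Jefferson allocation: Arden 5, Eskel 9, Brisco 7, Galen 4.
Every allocation lies between the lower and upper quota.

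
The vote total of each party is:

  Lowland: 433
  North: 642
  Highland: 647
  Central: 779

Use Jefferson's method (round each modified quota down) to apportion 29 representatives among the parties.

Standard divisor 2501/29 ≈ 86.241; standard quotas: Lowland 5.021, North 7.444, Highland 7.502, Central 9.033.
Rounding down gives 5, 7, 7, 9 = 28 seats, so the divisor must be adjusted.
With modified divisor 80.6: modified quotas Lowland 5.372, North 7.965, Highland 8.027, Central 9.665.
Rounding down: Lowland 5, North 7, Highland 8, Central 9 (total 29).

Lowland 5, North 7, Highland 8, Central 9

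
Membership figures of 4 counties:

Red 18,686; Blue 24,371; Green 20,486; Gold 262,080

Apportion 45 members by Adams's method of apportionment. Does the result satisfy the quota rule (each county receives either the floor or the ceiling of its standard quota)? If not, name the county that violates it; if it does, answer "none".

Gold

Standard quotas: Red 2.582, Blue 3.368, Green 2.831, Gold 36.219.
Adams allocation: Red 3, Blue 4, Green 3, Gold 35.
Gold has quota 36.219 (lower 36, upper 37) but receives 35 — outside the quota interval.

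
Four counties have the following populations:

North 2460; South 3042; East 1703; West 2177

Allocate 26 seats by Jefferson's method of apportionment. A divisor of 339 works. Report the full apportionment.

North=7; South=8; East=5; West=6

With modified divisor 339: modified quotas North 7.257, South 8.973, East 5.024, West 6.422.
Rounding down: North 7, South 8, East 5, West 6 (total 26).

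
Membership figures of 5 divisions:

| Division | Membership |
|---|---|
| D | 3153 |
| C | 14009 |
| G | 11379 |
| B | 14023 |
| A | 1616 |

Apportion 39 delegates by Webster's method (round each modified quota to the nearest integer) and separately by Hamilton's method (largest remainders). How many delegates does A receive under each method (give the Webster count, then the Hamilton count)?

1 and 2

Webster: D 3, C 12, G 10, B 13, A 1.
Hamilton: D 3, C 12, G 10, B 12, A 2.
A gets 1 under Webster and 2 under Hamilton.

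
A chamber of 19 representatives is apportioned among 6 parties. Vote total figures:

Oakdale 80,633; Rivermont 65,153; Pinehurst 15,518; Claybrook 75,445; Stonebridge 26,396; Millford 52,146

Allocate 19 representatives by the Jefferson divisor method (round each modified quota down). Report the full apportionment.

Oakdale 5, Rivermont 4, Pinehurst 1, Claybrook 5, Stonebridge 1, Millford 3

Standard divisor 315291/19 ≈ 16594.263; standard quotas: Oakdale 4.859, Rivermont 3.926, Pinehurst 0.935, Claybrook 4.546, Stonebridge 1.591, Millford 3.142.
Rounding down gives 4, 3, 0, 4, 1, 3 = 15 seats, so the divisor must be adjusted.
With modified divisor 14300: modified quotas Oakdale 5.639, Rivermont 4.556, Pinehurst 1.085, Claybrook 5.276, Stonebridge 1.846, Millford 3.647.
Rounding down: Oakdale 5, Rivermont 4, Pinehurst 1, Claybrook 5, Stonebridge 1, Millford 3 (total 19).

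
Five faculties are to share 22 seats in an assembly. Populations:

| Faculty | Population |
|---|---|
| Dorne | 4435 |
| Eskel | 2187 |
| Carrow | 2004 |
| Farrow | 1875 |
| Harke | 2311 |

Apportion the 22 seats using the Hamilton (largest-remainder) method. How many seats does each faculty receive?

Dorne 8, Eskel 4, Carrow 3, Farrow 3, Harke 4

Total 12812; standard divisor 12812/22 ≈ 582.364.
Standard quotas: Dorne 7.616, Eskel 3.755, Carrow 3.441, Farrow 3.220, Harke 3.968.
Lower quotas: Dorne 7, Eskel 3, Carrow 3, Farrow 3, Harke 3 (sum 19, leaving 3 seats).
Remainders in descending order: Harke 0.968, Eskel 0.755, Dorne 0.616, Carrow 0.441, Farrow 0.220.
The surplus seats go to Harke, Eskel, Dorne.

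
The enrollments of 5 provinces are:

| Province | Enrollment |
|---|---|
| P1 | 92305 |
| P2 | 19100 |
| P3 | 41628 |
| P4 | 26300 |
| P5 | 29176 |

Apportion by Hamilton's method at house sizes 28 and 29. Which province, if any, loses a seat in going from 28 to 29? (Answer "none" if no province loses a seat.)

At 28 seats: P1 12, P2 3, P3 6, P4 3, P5 4.
At 29 seats: P1 13, P2 2, P3 6, P4 4, P5 4.
P2 drops from 3 to 2.

P2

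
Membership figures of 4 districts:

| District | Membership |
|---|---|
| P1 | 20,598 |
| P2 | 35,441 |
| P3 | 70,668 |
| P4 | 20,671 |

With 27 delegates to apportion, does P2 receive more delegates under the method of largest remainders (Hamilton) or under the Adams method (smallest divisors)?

Hamilton: P1 4, P2 6, P3 13, P4 4.
Adams: P1 4, P2 7, P3 12, P4 4.
P2 gets 6 under Hamilton and 7 under Adams.

Adams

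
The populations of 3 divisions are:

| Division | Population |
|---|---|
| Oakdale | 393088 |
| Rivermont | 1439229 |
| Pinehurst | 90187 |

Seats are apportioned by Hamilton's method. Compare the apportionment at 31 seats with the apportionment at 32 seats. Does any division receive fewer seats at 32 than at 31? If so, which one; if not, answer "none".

Pinehurst

At 31 seats: Oakdale 6, Rivermont 23, Pinehurst 2.
At 32 seats: Oakdale 7, Rivermont 24, Pinehurst 1.
Pinehurst drops from 2 to 1.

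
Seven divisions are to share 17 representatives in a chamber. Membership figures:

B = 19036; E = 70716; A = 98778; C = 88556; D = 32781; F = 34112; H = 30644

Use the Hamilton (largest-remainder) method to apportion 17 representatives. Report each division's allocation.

Total 374623; standard divisor 374623/17 ≈ 22036.647.
Standard quotas: B 0.8638, E 3.2090, A 4.4824, C 4.0186, D 1.4876, F 1.5480, H 1.3906.
Lower quotas: B 0, E 3, A 4, C 4, D 1, F 1, H 1 (sum 14, leaving 3 seats).
Remainders in descending order: B 0.8638, F 0.5480, D 0.4876, A 0.4824, H 0.3906, E 0.2090, C 0.0186.
Largest remainders: B, F, D receive the extra seats.

B: 1, E: 3, A: 4, C: 4, D: 2, F: 2, H: 1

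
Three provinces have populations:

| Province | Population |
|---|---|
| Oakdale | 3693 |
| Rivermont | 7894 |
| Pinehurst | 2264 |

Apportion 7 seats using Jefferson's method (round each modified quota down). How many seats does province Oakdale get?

Standard divisor 13851/7 ≈ 1978.714; standard quotas: Oakdale 1.866, Rivermont 3.989, Pinehurst 1.144.
Rounding down gives 1, 3, 1 = 5 seats, so the divisor must be adjusted.
With modified divisor 1700: modified quotas Oakdale 2.172, Rivermont 4.644, Pinehurst 1.332.
Rounding down: Oakdale 2, Rivermont 4, Pinehurst 1 (total 7).
Oakdale receives 2.

2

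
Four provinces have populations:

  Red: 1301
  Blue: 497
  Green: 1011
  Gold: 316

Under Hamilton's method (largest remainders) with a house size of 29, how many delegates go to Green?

9

Total 3125; standard divisor 3125/29 ≈ 107.759.
Standard quotas: Red 12.073, Blue 4.612, Green 9.382, Gold 2.932.
Lower quotas: Red 12, Blue 4, Green 9, Gold 2 (sum 27, leaving 2 seats).
Remainders in descending order: Gold 0.932, Blue 0.612, Green 0.382, Red 0.073.
Largest remainders: Gold, Blue receive the extra seats.
Green receives 9.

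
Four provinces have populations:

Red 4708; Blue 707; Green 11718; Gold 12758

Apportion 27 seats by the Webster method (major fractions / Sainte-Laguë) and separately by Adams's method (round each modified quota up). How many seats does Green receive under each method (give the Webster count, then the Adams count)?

11 and 10

Webster: Red 4, Blue 1, Green 11, Gold 11.
Adams: Red 5, Blue 1, Green 10, Gold 11.
Green gets 11 under Webster and 10 under Adams.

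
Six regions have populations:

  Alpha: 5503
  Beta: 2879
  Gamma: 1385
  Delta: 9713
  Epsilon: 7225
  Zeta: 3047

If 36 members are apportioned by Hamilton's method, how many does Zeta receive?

Standard divisor: 29752 ÷ 36 ≈ 826.444.
Standard quotas: Alpha 6.6586, Beta 3.4836, Gamma 1.6759, Delta 11.7528, Epsilon 8.7423, Zeta 3.6869.
Lower quotas: Alpha 6, Beta 3, Gamma 1, Delta 11, Epsilon 8, Zeta 3 (sum 32, leaving 4 seats).
Remainders in descending order: Delta 0.7528, Epsilon 0.7423, Zeta 0.6869, Gamma 0.6759, Alpha 0.6586, Beta 0.4836.
Largest remainders: Delta, Epsilon, Zeta, Gamma receive the extra seats.
Zeta receives 4.

4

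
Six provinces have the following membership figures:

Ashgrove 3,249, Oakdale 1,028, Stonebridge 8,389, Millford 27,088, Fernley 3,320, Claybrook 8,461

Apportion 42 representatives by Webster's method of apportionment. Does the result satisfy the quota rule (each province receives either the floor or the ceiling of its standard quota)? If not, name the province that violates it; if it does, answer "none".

Standard quotas: Ashgrove 2.648, Oakdale 0.838, Stonebridge 6.837, Millford 22.076, Fernley 2.706, Claybrook 6.896.
Webster allocation: Ashgrove 3, Oakdale 1, Stonebridge 7, Millford 21, Fernley 3, Claybrook 7.
Millford has quota 22.076 (lower 22, upper 23) but receives 21 — outside the quota interval.

Millford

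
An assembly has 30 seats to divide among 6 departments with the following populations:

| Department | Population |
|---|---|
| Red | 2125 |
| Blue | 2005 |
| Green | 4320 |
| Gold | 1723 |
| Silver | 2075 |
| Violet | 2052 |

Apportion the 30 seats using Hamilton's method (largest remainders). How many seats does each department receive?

Red 5, Blue 4, Green 9, Gold 4, Silver 4, Violet 4

The standard divisor is 14300/30 ≈ 476.667.
Standard quotas: Red 4.458, Blue 4.206, Green 9.063, Gold 3.615, Silver 4.353, Violet 4.305.
Lower quotas: Red 4, Blue 4, Green 9, Gold 3, Silver 4, Violet 4 (sum 28, leaving 2 seats).
Remainders in descending order: Gold 0.615, Red 0.458, Silver 0.353, Violet 0.305, Blue 0.206, Green 0.063.
The surplus seats go to Gold, Red.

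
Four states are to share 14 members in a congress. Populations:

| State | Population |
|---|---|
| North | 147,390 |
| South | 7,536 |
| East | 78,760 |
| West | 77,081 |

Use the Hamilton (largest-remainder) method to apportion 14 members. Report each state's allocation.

North 7, South 0, East 4, West 3

Standard divisor: 310767 ÷ 14 ≈ 22197.643.
Standard quotas: North 6.6399, South 0.3395, East 3.5481, West 3.4725.
Lower quotas: North 6, South 0, East 3, West 3 (sum 12, leaving 2 seats).
Remainders in descending order: North 0.6399, East 0.5481, West 0.4725, South 0.3395.
Largest remainders: North, East receive the extra seats.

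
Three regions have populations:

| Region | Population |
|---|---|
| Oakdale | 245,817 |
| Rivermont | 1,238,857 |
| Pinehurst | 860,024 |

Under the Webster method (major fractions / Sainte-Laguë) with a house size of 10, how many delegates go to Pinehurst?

Standard divisor 2344698/10 ≈ 234469.8; standard quotas: Oakdale 1.048, Rivermont 5.284, Pinehurst 3.668.
Rounding to the nearest integer gives Oakdale 1, Rivermont 5, Pinehurst 4 — total 10, matching the house size, so no adjustment is needed.
Pinehurst receives 4.

4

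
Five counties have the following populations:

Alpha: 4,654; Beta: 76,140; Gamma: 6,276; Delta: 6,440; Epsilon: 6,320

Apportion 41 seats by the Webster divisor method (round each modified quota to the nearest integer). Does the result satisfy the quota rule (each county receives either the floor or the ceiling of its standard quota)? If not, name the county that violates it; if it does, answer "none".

Beta

Standard quotas: Alpha 1.911, Beta 31.271, Gamma 2.578, Delta 2.645, Epsilon 2.596.
Webster allocation: Alpha 2, Beta 30, Gamma 3, Delta 3, Epsilon 3.
Beta has quota 31.271 (lower 31, upper 32) but receives 30 — outside the quota interval.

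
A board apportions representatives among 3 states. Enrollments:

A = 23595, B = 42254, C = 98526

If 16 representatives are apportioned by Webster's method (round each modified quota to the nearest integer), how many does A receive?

2

Standard divisor 164375/16 ≈ 10273.438; standard quotas: A 2.297, B 4.113, C 9.590.
Rounding to the nearest integer gives A 2, B 4, C 10 — total 16, matching the house size, so no adjustment is needed.
A receives 2.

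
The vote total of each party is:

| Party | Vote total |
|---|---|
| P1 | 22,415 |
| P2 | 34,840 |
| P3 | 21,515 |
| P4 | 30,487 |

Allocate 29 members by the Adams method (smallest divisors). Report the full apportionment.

Standard divisor 109257/29 ≈ 3767.483; standard quotas: P1 5.950, P2 9.248, P3 5.711, P4 8.092.
Rounding up gives 6, 10, 6, 9 = 31 seats, so the divisor must be adjusted.
With modified divisor 4100: modified quotas P1 5.467, P2 8.498, P3 5.248, P4 7.436.
Rounding up: P1 6, P2 9, P3 6, P4 8 (total 29).

P1 6, P2 9, P3 6, P4 8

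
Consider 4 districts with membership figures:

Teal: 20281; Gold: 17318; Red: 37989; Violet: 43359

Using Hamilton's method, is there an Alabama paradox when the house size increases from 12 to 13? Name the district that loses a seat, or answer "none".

none

At 12 seats: Teal 2, Gold 2, Red 4, Violet 4.
At 13 seats: Teal 2, Gold 2, Red 4, Violet 5.
No district's allocation decreased.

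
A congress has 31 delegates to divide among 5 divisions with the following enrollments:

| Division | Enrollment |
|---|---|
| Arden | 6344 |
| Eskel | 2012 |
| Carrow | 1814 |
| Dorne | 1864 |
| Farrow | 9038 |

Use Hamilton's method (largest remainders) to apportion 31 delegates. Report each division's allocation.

Arden 9, Eskel 3, Carrow 3, Dorne 3, Farrow 13

The standard divisor is 21072/31 ≈ 679.742.
Standard quotas: Arden 9.3330, Eskel 2.9599, Carrow 2.6687, Dorne 2.7422, Farrow 13.2962.
Lower quotas: Arden 9, Eskel 2, Carrow 2, Dorne 2, Farrow 13 (sum 28, leaving 3 seats).
Remainders in descending order: Eskel 0.9599, Dorne 0.7422, Carrow 0.6687, Arden 0.3330, Farrow 0.2962.
The surplus seats go to Eskel, Dorne, Carrow.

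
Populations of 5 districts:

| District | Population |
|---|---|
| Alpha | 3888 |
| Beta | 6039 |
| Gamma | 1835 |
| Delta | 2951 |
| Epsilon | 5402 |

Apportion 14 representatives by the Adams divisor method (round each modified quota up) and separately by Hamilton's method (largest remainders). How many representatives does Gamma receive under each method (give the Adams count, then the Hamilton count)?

2 and 1

Adams: Alpha 3, Beta 4, Gamma 2, Delta 2, Epsilon 3.
Hamilton: Alpha 3, Beta 4, Gamma 1, Delta 2, Epsilon 4.
Gamma gets 2 under Adams and 1 under Hamilton.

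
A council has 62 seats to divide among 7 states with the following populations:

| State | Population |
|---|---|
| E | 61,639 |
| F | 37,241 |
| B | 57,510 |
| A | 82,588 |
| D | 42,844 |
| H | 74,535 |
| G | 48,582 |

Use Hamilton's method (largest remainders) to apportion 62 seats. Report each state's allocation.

The standard divisor is 404939/62 ≈ 6531.274.
Standard quotas: E 9.4375, F 5.7020, B 8.8053, A 12.6450, D 6.5598, H 11.4120, G 7.4384.
Lower quotas: E 9, F 5, B 8, A 12, D 6, H 11, G 7 (sum 58, leaving 4 seats).
Remainders in descending order: B 0.8053, F 0.7020, A 0.6450, D 0.5598, G 0.4384, E 0.4375, H 0.4120.
The surplus seats go to B, F, A, D.

E=9, F=6, B=9, A=13, D=7, H=11, G=7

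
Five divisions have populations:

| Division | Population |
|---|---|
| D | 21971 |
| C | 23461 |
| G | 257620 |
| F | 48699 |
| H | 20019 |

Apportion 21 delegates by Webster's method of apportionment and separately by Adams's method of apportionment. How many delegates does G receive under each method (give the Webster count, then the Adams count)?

15 and 13

Webster: D 1, C 1, G 15, F 3, H 1.
Adams: D 2, C 2, G 13, F 3, H 1.
G gets 15 under Webster and 13 under Adams.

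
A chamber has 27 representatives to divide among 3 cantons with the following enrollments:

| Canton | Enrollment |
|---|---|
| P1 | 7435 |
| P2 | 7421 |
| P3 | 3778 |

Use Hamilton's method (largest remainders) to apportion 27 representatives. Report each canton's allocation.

P1=11; P2=11; P3=5

Standard divisor: 18634 ÷ 27 ≈ 690.148.
Standard quotas: P1 10.7730, P2 10.7528, P3 5.4742.
Lower quotas: P1 10, P2 10, P3 5 (sum 25, leaving 2 seats).
Remainders in descending order: P1 0.7730, P2 0.7528, P3 0.4742.
The surplus seats go to P1, P2.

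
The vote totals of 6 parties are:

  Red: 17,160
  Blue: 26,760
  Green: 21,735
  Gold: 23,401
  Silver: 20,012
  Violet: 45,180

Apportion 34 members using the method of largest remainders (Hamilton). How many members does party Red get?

4

The standard divisor is 154248/34 ≈ 4536.706.
Standard quotas: Red 3.7825, Blue 5.8986, Green 4.7909, Gold 5.1581, Silver 4.4111, Violet 9.9588.
Lower quotas: Red 3, Blue 5, Green 4, Gold 5, Silver 4, Violet 9 (sum 30, leaving 4 seats).
Remainders in descending order: Violet 0.9588, Blue 0.8986, Green 0.7909, Red 0.7825, Silver 0.4111, Gold 0.1581.
Largest remainders: Violet, Blue, Green, Red receive the extra seats.
Red receives 4.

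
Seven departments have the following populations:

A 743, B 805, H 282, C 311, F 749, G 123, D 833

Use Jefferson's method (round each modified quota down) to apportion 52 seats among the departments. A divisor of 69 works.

A 10, B 11, H 4, C 4, F 10, G 1, D 12

With modified divisor 69: modified quotas A 10.768, B 11.667, H 4.087, C 4.507, F 10.855, G 1.783, D 12.072.
Rounding down: A 10, B 11, H 4, C 4, F 10, G 1, D 12 (total 52).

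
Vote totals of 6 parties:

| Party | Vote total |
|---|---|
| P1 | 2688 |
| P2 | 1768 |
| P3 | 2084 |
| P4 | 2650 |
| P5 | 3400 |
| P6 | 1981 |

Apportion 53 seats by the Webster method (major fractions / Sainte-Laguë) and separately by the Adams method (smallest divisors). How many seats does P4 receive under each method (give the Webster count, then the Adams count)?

Webster: P1 10, P2 6, P3 8, P4 10, P5 12, P6 7.
Adams: P1 10, P2 7, P3 8, P4 9, P5 12, P6 7.
P4 gets 10 under Webster and 9 under Adams.

10 and 9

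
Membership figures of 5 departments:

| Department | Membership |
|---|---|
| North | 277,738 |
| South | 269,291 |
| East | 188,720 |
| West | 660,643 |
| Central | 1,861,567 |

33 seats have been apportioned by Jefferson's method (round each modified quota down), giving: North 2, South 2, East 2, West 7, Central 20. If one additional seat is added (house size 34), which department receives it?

North

Priority for the next seat is population ÷ (current seats + 1).
Priorities: North 92579.333, South 89763.667, East 62906.667, West 82580.375, Central 88646.048.
Highest priority: North.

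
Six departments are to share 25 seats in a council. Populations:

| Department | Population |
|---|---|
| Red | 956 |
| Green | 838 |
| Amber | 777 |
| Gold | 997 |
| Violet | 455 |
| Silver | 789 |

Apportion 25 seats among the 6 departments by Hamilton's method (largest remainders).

Red 5, Green 4, Amber 4, Gold 5, Violet 3, Silver 4

Total 4812; standard divisor 4812/25 ≈ 192.48.
Standard quotas: Red 4.967, Green 4.354, Amber 4.037, Gold 5.180, Violet 2.364, Silver 4.099.
Lower quotas: Red 4, Green 4, Amber 4, Gold 5, Violet 2, Silver 4 (sum 23, leaving 2 seats).
Remainders in descending order: Red 0.967, Violet 0.364, Green 0.354, Gold 0.180, Silver 0.099, Amber 0.037.
Largest remainders: Red, Violet receive the extra seats.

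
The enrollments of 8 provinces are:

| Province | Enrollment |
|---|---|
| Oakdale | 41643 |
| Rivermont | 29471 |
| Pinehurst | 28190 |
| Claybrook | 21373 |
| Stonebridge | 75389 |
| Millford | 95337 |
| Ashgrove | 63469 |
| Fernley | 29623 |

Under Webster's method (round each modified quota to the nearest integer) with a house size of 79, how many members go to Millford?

20

Standard divisor 384495/79 ≈ 4867.025; standard quotas: Oakdale 8.556, Rivermont 6.055, Pinehurst 5.792, Claybrook 4.391, Stonebridge 15.490, Millford 19.588, Ashgrove 13.041, Fernley 6.086.
Rounding to the nearest integer gives Oakdale 9, Rivermont 6, Pinehurst 6, Claybrook 4, Stonebridge 15, Millford 20, Ashgrove 13, Fernley 6 — total 79, matching the house size, so no adjustment is needed.
Millford receives 20.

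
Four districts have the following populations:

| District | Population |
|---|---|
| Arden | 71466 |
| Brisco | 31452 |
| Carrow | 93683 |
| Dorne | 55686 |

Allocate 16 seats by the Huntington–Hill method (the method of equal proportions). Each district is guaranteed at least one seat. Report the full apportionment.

With divisor 16028: modified quotas Arden 4.459, Brisco 1.962, Carrow 5.845, Dorne 3.474.
Geometric-mean thresholds: Arden √(4·5)=4.472, Brisco √(1·2)=1.414, Carrow √(5·6)=5.477, Dorne √(3·4)=3.464.
Each quota rounded against its threshold gives Arden 4, Brisco 2, Carrow 6, Dorne 4 (total 16).

Arden 4, Brisco 2, Carrow 6, Dorne 4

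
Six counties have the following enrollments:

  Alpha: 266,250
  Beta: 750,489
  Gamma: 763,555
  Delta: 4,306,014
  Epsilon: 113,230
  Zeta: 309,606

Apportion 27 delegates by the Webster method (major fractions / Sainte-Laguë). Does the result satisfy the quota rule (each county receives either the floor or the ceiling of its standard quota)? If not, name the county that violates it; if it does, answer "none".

Delta

Standard quotas: Alpha 1.104, Beta 3.113, Gamma 3.167, Delta 17.861, Epsilon 0.470, Zeta 1.284.
Webster allocation: Alpha 1, Beta 3, Gamma 3, Delta 19, Epsilon 0, Zeta 1.
Delta has quota 17.861 (lower 17, upper 18) but receives 19 — outside the quota interval.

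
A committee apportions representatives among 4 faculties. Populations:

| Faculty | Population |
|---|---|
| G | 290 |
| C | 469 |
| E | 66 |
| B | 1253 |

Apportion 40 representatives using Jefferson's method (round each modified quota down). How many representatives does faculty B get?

Standard divisor 2078/40 ≈ 51.95; standard quotas: G 5.582, C 9.028, E 1.270, B 24.119.
Rounding down gives 5, 9, 1, 24 = 39 seats, so the divisor must be adjusted.
With modified divisor 50: modified quotas G 5.800, C 9.380, E 1.320, B 25.060.
Rounding down: G 5, C 9, E 1, B 25 (total 40).
B receives 25.

25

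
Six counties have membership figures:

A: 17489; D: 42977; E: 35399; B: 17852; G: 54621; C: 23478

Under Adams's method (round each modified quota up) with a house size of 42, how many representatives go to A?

4

Standard divisor 191816/42 ≈ 4567.048; standard quotas: A 3.829, D 9.410, E 7.751, B 3.909, G 11.960, C 5.141.
Rounding up gives 4, 10, 8, 4, 12, 6 = 44 seats, so the divisor must be adjusted.
With modified divisor 4900: modified quotas A 3.569, D 8.771, E 7.224, B 3.643, G 11.147, C 4.791.
Rounding up: A 4, D 9, E 8, B 4, G 12, C 5 (total 42).
A receives 4.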